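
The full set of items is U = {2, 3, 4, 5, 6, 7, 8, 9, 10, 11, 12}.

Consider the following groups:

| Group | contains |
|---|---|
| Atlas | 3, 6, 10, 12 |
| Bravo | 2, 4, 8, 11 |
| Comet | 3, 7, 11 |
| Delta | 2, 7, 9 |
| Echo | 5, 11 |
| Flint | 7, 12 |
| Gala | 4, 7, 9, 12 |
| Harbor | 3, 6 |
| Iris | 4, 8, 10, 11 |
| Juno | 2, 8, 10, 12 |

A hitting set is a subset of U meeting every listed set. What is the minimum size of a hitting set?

4

H = {5, 6, 7, 8} meets every group (each contains at least one member of H), and |H| = 4.
No choice of 3 items meets every group, so 4 is the minimum.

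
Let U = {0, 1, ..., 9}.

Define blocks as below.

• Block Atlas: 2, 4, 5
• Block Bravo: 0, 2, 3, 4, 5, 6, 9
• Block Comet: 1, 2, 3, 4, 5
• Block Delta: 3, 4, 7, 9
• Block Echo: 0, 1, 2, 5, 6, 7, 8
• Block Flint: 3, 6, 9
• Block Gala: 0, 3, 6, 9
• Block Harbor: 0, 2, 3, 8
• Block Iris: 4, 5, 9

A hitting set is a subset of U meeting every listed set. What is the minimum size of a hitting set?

Take H = {2, 9}. Each listed block contains at least one of these, so H is a hitting set of size 2.
The blocks Atlas, Flint are pairwise disjoint, so any hitting set needs a separate element for each — at least 2. Hence 2 is optimal.

2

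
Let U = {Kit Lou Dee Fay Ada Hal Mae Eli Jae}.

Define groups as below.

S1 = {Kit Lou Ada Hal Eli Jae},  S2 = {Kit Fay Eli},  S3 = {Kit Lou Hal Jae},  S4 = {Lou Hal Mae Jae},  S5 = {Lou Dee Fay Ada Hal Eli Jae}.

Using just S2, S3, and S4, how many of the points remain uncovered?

Union of S2, S3, S4 = {Kit, Lou, Fay, Hal, Mae, Eli, Jae}.
Not covered: Dee, Ada — 2 points.

2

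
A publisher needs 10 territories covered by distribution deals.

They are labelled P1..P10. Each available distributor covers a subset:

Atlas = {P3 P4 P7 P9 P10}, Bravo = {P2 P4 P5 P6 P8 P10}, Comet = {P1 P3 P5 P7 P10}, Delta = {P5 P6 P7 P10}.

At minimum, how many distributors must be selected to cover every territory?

3

Atlas and Bravo and Comet together: Atlas ∪ Bravo ∪ Comet = {P1, P2, P3, P4, P5, P6, P7, P8, P9, P10} — every territory is covered.
Only Comet contains P1, so Comet is forced; the remaining 5 territories need at least 2 more distributors (each remaining distributor adds at most 4) — so at least 3 distributors are needed, and 3 is optimal.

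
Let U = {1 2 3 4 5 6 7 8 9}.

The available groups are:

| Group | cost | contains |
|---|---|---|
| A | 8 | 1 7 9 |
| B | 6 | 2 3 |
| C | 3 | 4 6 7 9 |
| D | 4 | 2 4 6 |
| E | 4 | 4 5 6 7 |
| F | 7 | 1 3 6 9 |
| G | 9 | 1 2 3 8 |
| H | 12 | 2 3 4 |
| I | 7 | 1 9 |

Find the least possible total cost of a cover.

16

C, E, G together cover every point (C ∪ E ∪ G = {1, 2, 3, 4, 5, 6, 7, 8, 9}); total cost 3 + 4 + 9 = 16.
No covering selection has total cost below 16.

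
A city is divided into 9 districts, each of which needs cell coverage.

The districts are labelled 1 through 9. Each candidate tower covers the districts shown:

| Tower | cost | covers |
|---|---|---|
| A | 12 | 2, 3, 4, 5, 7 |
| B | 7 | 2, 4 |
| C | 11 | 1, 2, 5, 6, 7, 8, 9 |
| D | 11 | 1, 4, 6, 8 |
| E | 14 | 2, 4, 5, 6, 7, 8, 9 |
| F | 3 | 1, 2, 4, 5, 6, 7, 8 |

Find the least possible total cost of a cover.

A, C together cover every district (A ∪ C = {1, 2, 3, 4, 5, 6, 7, 8, 9}); total cost 12 + 11 = 23.
The greedy pick F, C, A costs 26; no covering selection beats 23.

23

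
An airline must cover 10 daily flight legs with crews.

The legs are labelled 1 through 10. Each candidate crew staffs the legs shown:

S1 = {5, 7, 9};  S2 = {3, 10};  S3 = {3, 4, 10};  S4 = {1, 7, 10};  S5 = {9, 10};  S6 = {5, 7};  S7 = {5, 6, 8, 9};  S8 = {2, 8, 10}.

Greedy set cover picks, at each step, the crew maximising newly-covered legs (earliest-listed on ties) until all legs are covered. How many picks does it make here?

4

Greedy: pick S7 (covers 4 new) → pick S3 (covers 3 new) → pick S4 (covers 2 new) → pick S8 (covers 1 new). Total picks: 4.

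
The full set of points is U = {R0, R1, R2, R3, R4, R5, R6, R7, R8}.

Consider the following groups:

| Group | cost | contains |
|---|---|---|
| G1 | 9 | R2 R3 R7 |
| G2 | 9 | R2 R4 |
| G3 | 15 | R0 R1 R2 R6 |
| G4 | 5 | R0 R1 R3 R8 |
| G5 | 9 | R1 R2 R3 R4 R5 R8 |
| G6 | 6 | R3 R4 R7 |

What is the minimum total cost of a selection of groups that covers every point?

30

G3, G5, G6 together cover every point (G3 ∪ G5 ∪ G6 = {R0, R1, R2, R3, R4, R5, R6, R7, R8}); total cost 15 + 9 + 6 = 30.
The greedy pick G4, G5, G6, G3 costs 35; no covering selection beats 30.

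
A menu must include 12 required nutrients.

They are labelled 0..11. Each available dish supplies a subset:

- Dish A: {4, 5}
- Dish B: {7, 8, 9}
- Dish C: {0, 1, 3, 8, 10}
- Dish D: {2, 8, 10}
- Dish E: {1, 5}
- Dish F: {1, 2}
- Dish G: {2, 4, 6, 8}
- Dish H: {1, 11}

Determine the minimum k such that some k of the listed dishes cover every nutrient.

A and B and C and G and H together: A ∪ B ∪ C ∪ G ∪ H = {0, 1, 2, 3, 4, 5, 6, 7, 8, 9, 10, 11} — every nutrient is covered.
No 4 of the 8 dishes cover everything (all 70 combinations miss at least one nutrient), so 5 is optimal.

5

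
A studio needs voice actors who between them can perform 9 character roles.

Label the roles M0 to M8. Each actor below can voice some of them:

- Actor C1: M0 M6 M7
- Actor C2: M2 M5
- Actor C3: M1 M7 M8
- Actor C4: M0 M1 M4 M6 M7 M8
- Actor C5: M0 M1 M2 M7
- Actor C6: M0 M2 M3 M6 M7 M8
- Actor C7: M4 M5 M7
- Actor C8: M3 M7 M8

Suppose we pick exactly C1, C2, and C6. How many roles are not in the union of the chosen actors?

Union of C1, C2, C6 = {M0, M2, M3, M5, M6, M7, M8}.
Not covered: M1, M4 — 2 roles.

2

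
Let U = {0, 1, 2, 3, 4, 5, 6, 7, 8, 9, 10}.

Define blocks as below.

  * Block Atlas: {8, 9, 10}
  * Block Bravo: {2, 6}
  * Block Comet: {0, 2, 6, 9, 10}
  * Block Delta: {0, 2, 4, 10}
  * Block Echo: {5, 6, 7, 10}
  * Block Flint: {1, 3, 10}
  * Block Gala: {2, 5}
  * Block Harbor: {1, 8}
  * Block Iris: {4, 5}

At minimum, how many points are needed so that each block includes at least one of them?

Take H = {1, 2, 5, 8}. Each listed block contains at least one of these, so H is a hitting set of size 4.
No choice of 3 points meets every block, so 4 is the minimum.

4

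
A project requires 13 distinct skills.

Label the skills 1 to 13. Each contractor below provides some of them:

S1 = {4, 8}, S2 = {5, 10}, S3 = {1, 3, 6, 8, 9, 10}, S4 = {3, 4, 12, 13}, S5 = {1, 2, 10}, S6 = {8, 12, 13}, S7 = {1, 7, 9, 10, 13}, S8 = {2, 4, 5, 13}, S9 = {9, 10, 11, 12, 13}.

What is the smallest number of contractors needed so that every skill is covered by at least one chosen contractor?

S3 and S7 and S8 and S9 together: S3 ∪ S7 ∪ S8 ∪ S9 = {1, 2, 3, 4, 5, 6, 7, 8, 9, 10, 11, 12, 13} — every skill is covered.
Only S7 contains 7, so S7 is forced; the remaining 8 skills need at least 3 more contractors (each remaining contractor adds at most 3) — so at least 4 contractors are needed, and 4 is optimal.

4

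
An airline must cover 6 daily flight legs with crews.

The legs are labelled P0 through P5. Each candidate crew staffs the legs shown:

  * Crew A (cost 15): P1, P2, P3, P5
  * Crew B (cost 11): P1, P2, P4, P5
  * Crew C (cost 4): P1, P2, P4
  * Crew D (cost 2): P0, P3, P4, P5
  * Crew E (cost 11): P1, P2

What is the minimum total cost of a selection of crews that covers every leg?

6

C, D together cover every leg (C ∪ D = {P0, P1, P2, P3, P4, P5}); total cost 4 + 2 = 6.
No covering selection has total cost below 6.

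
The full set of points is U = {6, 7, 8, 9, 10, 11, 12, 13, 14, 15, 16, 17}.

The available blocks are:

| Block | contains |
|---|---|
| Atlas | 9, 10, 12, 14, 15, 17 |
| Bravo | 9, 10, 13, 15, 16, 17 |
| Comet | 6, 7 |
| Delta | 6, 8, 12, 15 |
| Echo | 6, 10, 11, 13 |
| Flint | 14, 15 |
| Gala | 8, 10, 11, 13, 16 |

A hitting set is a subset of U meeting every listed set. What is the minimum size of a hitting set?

3

The 3 points {6, 13, 15} hit every block.
The blocks Comet, Flint, Gala are pairwise disjoint, so any hitting set needs a separate point for each — at least 3. Hence 3 is optimal.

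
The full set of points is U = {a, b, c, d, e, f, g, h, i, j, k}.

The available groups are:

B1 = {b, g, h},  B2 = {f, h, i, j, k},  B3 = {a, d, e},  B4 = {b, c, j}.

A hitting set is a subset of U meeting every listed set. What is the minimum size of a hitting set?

3

The 3 points {e, h, j} hit every group.
No choice of 2 points meets every group, so 3 is the minimum.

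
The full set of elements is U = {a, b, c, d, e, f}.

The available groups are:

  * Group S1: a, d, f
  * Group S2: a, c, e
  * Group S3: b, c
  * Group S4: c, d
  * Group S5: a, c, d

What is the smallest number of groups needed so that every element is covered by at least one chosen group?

3

S1, S2, and S3 cover everything between them: the union {a, b, c, d, e, f} is all of U.
Only S3 contains b, so S3 is forced; the remaining 4 elements need at least 2 more groups (each remaining group adds at most 3) — so at least 3 groups are needed, and 3 is optimal.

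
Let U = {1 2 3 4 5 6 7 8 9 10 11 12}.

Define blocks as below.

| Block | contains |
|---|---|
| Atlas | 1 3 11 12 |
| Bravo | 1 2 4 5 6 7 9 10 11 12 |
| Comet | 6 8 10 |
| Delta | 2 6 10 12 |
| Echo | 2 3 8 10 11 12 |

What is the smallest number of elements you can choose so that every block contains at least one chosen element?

2

The 2 elements {3, 10} hit every block.
The blocks Atlas, Comet are pairwise disjoint, so any hitting set needs a separate element for each — at least 2. Hence 2 is optimal.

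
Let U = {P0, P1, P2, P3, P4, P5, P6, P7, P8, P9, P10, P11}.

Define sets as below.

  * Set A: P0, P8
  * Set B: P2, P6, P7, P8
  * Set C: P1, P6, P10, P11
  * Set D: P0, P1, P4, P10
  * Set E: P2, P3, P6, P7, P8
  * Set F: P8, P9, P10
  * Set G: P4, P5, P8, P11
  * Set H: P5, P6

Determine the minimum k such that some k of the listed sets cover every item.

4

D and E and F and G together: D ∪ E ∪ F ∪ G = {P0, P1, P2, P3, P4, P5, P6, P7, P8, P9, P10, P11} — every item is covered.
Only F contains P9, so F is forced; the remaining 9 items need at least 3 more sets (each remaining set adds at most 4) — so at least 4 sets are needed, and 4 is optimal.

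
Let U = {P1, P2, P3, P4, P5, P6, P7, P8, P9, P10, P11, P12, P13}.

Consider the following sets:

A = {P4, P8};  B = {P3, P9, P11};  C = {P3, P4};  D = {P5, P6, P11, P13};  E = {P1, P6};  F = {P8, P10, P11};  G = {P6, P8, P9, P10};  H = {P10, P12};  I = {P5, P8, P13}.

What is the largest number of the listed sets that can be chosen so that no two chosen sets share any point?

4

A, B, E, H are pairwise disjoint (A={P4,P8}; B={P3,P9,P11}; E={P1,P6}; H={P10,P12}).
Every remaining set overlaps one of these, and no 5 of the listed sets are pairwise disjoint, so 4 is the maximum.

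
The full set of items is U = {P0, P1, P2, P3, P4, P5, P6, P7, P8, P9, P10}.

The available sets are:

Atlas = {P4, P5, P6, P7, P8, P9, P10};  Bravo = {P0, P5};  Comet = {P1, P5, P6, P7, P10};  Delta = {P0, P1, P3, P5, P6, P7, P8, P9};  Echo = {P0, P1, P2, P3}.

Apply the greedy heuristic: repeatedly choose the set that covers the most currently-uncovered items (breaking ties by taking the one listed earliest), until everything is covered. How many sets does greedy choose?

3

Greedy: pick Delta (covers 8 new) → pick Atlas (covers 2 new) → pick Echo (covers 1 new). Total picks: 3.
(The true minimum cover uses only 2 sets, so greedy is not optimal here.)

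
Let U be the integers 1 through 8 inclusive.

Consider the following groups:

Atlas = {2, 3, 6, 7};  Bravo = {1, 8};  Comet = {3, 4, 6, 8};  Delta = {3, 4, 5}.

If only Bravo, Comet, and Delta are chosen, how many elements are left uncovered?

Union of Bravo, Comet, Delta = {1, 3, 4, 5, 6, 8}.
Not covered: 2, 7 — 2 elements.

2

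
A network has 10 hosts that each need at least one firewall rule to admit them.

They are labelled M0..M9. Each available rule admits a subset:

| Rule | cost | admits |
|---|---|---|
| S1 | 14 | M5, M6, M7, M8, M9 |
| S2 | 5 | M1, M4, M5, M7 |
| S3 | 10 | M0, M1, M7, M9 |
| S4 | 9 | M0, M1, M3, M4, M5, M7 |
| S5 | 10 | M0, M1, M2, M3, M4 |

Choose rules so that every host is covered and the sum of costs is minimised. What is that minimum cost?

24

S1, S5 together cover every host (S1 ∪ S5 = {M0, M1, M2, M3, M4, M5, M6, M7, M8, M9}); total cost 14 + 10 = 24.
The greedy pick S2, S5, S1 costs 29; no covering selection beats 24.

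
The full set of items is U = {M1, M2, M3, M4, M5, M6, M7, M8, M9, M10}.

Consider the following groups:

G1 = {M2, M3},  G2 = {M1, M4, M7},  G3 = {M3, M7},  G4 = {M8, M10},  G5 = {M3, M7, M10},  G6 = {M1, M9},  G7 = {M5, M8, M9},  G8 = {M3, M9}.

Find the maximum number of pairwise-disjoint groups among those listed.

3

G3, G4, G6 are pairwise disjoint (G3={M3,M7}; G4={M8,M10}; G6={M1,M9}).
Every remaining group overlaps one of these, and no 4 of the listed groups are pairwise disjoint, so 3 is the maximum.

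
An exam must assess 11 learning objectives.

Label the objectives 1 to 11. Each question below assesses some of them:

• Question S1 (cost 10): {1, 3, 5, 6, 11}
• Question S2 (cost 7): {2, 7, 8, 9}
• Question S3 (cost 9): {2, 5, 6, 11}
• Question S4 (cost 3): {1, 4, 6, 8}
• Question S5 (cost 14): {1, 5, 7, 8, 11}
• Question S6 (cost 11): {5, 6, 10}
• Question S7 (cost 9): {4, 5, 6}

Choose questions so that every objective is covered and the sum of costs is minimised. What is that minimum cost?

S1, S2, S4, S6 together cover every objective (S1 ∪ S2 ∪ S4 ∪ S6 = {1, 2, 3, 4, 5, 6, 7, 8, 9, 10, 11}); total cost 10 + 7 + 3 + 11 = 31.
No covering selection has total cost below 31.

31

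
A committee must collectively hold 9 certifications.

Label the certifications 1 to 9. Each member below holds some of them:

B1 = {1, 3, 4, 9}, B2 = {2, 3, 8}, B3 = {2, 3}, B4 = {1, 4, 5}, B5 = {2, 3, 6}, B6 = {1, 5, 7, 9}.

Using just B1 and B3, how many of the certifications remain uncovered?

4

Union of B1, B3 = {1, 2, 3, 4, 9}.
Not covered: 5, 6, 7, 8 — 4 certifications.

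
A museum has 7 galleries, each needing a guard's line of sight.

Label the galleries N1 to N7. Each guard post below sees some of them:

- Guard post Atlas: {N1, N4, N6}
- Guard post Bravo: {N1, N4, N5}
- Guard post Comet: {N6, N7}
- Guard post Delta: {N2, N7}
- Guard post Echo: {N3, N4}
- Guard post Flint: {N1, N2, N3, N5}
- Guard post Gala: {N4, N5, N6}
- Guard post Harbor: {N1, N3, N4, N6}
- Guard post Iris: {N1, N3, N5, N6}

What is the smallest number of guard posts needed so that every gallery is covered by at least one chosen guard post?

Delta and Flint and Harbor together: Delta ∪ Flint ∪ Harbor = {N1, N2, N3, N4, N5, N6, N7} — every gallery is covered.
No 2 of the 9 guard posts cover everything (all 36 combinations miss at least one gallery), so 3 is optimal.

3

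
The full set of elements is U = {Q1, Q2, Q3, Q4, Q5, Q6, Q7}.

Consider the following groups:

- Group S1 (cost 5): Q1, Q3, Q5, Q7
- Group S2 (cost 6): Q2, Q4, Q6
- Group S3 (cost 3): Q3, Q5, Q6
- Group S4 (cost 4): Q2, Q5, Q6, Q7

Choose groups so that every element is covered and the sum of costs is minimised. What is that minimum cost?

S1, S2 together cover every element (S1 ∪ S2 = {Q1, Q2, Q3, Q4, Q5, Q6, Q7}); total cost 5 + 6 = 11.
The greedy pick S3, S4, S1, S2 costs 18; no covering selection beats 11.

11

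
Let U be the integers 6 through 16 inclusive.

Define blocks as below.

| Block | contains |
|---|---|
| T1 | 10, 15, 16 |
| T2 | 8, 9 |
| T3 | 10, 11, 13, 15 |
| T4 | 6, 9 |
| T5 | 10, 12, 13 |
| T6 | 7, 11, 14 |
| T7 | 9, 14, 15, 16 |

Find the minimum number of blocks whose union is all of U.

5

T1, T2, T4, T5, and T6 cover everything between them: the union {6, 7, 8, 9, 10, 11, 12, 13, 14, 15, 16} is all of U.
No 4 of the 7 blocks cover everything (all 35 combinations miss at least one element), so 5 is optimal.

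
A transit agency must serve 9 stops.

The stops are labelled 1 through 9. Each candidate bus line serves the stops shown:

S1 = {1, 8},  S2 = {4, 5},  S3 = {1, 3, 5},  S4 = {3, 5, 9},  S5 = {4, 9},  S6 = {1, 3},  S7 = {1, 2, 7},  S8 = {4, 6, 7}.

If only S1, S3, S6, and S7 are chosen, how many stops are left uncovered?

3

Union of S1, S3, S6, S7 = {1, 2, 3, 5, 7, 8}.
Not covered: 4, 6, 9 — 3 stops.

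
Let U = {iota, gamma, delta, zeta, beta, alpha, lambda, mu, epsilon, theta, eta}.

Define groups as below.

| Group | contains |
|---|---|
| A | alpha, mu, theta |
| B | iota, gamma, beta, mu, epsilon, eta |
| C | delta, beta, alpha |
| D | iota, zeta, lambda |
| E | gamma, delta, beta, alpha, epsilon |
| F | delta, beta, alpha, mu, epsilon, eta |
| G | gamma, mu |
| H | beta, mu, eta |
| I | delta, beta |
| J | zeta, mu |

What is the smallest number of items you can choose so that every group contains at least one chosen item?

T = {beta, lambda, mu} meets every group (each contains at least one member of T), and |T| = 3.
The groups C, D, G are pairwise disjoint, so any hitting set needs a separate item for each — at least 3. Hence 3 is optimal.

3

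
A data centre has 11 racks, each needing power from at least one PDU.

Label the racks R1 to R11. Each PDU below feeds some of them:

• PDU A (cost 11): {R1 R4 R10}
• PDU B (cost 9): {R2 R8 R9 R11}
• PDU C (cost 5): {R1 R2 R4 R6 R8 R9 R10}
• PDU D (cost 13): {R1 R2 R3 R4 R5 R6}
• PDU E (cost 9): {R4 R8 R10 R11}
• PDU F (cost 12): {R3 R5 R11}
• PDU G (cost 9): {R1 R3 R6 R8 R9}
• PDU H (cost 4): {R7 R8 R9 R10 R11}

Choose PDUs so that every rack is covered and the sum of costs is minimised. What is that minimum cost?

D, H together cover every rack (D ∪ H = {R1, R2, R3, R4, R5, R6, R7, R8, R9, R10, R11}); total cost 13 + 4 = 17.
The greedy pick C, H, F costs 21; no covering selection beats 17.

17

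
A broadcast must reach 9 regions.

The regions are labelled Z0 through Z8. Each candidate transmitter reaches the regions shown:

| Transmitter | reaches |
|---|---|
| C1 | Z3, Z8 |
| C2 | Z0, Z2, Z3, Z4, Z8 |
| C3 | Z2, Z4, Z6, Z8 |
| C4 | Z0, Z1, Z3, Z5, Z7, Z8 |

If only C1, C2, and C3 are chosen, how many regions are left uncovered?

3

Union of C1, C2, C3 = {Z0, Z2, Z3, Z4, Z6, Z8}.
Not covered: Z1, Z5, Z7 — 3 regions.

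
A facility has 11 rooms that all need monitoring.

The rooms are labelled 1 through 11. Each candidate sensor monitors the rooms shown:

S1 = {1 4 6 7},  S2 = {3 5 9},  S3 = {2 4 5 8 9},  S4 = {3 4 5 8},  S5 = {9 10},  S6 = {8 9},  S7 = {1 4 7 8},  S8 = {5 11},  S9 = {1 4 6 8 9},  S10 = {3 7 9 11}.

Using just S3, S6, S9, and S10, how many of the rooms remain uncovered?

Union of S3, S6, S9, S10 = {1, 2, 3, 4, 5, 6, 7, 8, 9, 11}.
Not covered: 10 — 1 room.

1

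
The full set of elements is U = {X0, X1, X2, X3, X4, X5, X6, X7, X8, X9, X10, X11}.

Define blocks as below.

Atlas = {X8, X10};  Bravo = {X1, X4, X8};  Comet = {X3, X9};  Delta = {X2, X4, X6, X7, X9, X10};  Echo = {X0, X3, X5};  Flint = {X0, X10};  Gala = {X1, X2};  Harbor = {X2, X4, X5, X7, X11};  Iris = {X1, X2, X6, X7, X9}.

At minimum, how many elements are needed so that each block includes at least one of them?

Take H = {X2, X3, X4, X10}. Each listed block contains at least one of these, so H is a hitting set of size 4.
No choice of 3 elements meets every block, so 4 is the minimum.

4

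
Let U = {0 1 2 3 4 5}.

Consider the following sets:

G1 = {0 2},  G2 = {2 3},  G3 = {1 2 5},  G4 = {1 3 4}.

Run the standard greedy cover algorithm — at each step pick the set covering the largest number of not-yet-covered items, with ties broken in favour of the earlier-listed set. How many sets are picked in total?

Greedy: pick G3 (covers 3 new) → pick G4 (covers 2 new) → pick G1 (covers 1 new). Total picks: 3.

3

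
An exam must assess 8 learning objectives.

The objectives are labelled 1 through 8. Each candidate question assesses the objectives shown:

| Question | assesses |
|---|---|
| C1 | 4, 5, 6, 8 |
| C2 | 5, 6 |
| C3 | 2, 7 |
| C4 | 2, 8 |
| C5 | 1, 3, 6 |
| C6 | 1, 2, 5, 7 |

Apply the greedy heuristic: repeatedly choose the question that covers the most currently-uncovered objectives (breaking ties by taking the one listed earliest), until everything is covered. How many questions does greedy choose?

Greedy: pick C1 (covers 4 new) → pick C6 (covers 3 new) → pick C5 (covers 1 new). Total picks: 3.

3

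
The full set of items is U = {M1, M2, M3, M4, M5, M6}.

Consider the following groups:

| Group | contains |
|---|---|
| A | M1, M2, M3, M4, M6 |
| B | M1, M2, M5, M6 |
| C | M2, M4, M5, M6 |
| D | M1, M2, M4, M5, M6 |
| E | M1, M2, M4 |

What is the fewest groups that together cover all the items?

A and C cover everything between them: the union {M1, M2, M3, M4, M5, M6} is all of U.
No single group has all 6 items (the largest, A, has 5), so 2 is optimal.

2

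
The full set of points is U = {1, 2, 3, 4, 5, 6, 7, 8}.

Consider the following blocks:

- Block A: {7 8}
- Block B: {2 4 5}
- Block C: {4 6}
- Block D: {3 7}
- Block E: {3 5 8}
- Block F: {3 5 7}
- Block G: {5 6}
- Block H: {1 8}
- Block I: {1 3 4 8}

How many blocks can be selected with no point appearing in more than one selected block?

B, D, H are pairwise disjoint (B={2,4,5}; D={3,7}; H={1,8}).
Every remaining block overlaps one of these, and no 4 of the listed blocks are pairwise disjoint, so 3 is the maximum.

3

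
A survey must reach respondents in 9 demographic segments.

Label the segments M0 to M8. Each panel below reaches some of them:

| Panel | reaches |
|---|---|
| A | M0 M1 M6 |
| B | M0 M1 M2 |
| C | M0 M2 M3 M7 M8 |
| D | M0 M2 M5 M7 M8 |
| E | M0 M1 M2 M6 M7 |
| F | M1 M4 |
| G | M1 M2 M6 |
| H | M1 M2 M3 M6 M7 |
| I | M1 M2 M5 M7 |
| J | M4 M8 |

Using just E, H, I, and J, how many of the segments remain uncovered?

0

Union of E, H, I, J = {M0, M1, M2, M3, M4, M5, M6, M7, M8} — that's every segment, so 0 are uncovered.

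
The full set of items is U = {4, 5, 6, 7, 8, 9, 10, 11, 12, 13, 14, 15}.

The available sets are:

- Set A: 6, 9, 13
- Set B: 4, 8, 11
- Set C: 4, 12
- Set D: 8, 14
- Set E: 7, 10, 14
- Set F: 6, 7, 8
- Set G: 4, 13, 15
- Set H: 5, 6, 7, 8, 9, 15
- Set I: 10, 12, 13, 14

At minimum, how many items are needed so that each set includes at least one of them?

3

T = {4, 6, 14} meets every set (each contains at least one member of T), and |T| = 3.
The sets A, C, E are pairwise disjoint, so any hitting set needs a separate item for each — at least 3. Hence 3 is optimal.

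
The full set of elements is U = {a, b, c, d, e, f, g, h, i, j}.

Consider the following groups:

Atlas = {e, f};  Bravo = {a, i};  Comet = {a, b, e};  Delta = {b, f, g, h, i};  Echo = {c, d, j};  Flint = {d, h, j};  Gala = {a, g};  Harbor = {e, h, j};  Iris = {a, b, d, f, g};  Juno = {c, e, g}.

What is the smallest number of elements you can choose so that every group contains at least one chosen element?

Take T = {a, c, f, j}. Each listed group contains at least one of these, so T is a hitting set of size 4.
No choice of 3 elements meets every group, so 4 is the minimum.

4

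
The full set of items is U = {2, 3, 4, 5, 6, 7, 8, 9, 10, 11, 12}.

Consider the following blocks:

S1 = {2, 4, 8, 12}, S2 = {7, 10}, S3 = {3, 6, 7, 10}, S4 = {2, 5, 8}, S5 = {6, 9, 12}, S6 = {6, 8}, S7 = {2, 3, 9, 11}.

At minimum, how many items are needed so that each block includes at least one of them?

H = {2, 6, 10} meets every block (each contains at least one member of H), and |H| = 3.
The blocks S2, S6, S7 are pairwise disjoint, so any hitting set needs a separate item for each — at least 3. Hence 3 is optimal.

3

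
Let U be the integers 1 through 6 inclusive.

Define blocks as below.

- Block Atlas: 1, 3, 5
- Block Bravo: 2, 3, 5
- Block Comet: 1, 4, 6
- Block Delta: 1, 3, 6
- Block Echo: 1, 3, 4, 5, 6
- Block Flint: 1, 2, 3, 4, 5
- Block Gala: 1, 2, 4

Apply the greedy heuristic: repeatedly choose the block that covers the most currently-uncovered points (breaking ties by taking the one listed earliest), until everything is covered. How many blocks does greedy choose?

2

Greedy: pick Echo (covers 5 new) → pick Bravo (covers 1 new). Total picks: 2.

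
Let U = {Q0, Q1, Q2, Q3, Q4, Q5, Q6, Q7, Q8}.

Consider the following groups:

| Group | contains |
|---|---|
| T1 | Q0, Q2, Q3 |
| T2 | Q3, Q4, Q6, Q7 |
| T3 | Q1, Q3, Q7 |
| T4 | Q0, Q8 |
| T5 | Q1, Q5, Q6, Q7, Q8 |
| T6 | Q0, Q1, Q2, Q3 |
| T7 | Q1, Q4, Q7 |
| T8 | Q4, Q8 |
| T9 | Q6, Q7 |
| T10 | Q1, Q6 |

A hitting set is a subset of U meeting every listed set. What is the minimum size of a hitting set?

4

Take H = {Q1, Q3, Q6, Q8}. Each listed group contains at least one of these, so H is a hitting set of size 4.
No choice of 3 items meets every group, so 4 is the minimum.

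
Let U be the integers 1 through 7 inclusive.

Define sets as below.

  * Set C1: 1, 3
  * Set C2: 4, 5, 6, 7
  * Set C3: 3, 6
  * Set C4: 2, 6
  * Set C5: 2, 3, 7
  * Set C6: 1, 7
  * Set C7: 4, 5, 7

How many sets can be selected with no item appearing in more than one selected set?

C1, C4, C7 are pairwise disjoint (C1={1,3}; C4={2,6}; C7={4,5,7}).
Every remaining set overlaps one of these, and no 4 of the listed sets are pairwise disjoint, so 3 is the maximum.

3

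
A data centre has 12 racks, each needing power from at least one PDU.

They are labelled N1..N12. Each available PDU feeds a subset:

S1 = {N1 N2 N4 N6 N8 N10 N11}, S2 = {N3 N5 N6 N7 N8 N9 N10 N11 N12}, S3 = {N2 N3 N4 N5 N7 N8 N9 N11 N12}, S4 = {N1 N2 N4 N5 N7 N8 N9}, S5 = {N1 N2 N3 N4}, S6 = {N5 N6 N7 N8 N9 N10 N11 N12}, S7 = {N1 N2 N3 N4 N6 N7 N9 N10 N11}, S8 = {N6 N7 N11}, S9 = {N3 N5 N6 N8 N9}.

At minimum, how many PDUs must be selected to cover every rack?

S2 and S7 together: S2 ∪ S7 = {N1, N2, N3, N4, N5, N6, N7, N8, N9, N10, N11, N12} — every rack is covered.
No single PDU has all 12 racks (the largest, S2, has 9), so 2 is optimal.

2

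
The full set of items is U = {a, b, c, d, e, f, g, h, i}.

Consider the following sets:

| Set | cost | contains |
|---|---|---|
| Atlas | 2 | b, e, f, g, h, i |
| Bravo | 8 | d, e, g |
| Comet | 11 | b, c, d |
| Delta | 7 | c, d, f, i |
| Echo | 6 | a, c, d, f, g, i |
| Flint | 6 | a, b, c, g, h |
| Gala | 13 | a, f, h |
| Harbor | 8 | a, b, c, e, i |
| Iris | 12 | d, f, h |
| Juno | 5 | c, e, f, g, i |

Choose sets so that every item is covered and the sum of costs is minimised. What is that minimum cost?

Atlas, Echo together cover every item (Atlas ∪ Echo = {a, b, c, d, e, f, g, h, i}); total cost 2 + 6 = 8.
No covering selection has total cost below 8.

8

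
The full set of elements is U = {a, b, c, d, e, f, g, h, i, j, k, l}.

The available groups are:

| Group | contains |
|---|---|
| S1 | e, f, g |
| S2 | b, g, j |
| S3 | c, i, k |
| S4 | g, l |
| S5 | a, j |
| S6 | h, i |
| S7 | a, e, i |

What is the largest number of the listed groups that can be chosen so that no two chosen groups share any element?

3

S3, S4, S5 are pairwise disjoint (S3={c,i,k}; S4={g,l}; S5={a,j}).
Every remaining group overlaps one of these, and no 4 of the listed groups are pairwise disjoint, so 3 is the maximum.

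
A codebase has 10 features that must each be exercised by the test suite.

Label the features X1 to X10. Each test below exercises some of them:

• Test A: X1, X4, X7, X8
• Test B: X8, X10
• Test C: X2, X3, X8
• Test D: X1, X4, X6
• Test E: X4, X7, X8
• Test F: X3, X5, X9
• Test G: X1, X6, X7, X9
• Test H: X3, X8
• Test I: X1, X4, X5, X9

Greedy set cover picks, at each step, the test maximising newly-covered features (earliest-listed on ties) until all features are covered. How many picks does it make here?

Greedy: pick A (covers 4 new) → pick F (covers 3 new) → pick B (covers 1 new) → pick C (covers 1 new) → pick D (covers 1 new). Total picks: 5.
(The true minimum cover uses only 4 tests, so greedy is not optimal here.)

5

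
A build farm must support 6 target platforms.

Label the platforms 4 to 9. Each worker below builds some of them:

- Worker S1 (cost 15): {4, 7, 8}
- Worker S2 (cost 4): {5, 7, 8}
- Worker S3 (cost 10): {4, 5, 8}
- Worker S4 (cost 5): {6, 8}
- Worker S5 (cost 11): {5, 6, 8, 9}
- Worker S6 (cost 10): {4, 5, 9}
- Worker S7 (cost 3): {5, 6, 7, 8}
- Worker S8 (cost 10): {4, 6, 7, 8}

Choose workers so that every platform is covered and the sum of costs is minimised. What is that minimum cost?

S6, S7 together cover every platform (S6 ∪ S7 = {4, 5, 6, 7, 8, 9}); total cost 10 + 3 = 13.
No covering selection has total cost below 13.

13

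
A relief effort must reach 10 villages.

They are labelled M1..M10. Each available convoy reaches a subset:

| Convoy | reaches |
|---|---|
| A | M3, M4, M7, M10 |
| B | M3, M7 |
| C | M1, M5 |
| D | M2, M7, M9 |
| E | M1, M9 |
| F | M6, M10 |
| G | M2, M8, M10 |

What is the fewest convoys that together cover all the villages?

5

Take {A, C, D, F, G}. Their union is {M1, M2, M3, M4, M5, M6, M7, M8, M9, M10}, which is all 10 villages.
No 4 of the 7 convoys cover everything (all 35 combinations miss at least one village), so 5 is optimal.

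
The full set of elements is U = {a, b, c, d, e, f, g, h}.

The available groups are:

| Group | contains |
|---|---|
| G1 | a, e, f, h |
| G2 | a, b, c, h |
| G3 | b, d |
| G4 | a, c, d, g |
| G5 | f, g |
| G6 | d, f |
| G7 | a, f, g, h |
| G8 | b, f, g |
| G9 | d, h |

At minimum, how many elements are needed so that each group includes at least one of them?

3

T = {d, f, h} meets every group (each contains at least one member of T), and |T| = 3.
No choice of 2 elements meets every group, so 3 is the minimum.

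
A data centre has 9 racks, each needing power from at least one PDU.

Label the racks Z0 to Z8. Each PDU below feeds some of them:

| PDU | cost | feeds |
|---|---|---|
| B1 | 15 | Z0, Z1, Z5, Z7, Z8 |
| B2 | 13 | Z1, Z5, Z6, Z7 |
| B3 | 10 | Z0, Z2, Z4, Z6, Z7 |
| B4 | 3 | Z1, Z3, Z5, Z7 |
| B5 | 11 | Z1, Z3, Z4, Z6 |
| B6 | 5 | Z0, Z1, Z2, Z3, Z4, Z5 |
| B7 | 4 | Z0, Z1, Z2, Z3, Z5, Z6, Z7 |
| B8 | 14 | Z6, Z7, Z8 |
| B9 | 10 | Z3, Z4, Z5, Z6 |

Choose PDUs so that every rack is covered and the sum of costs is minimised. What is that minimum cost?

B6, B8 together cover every rack (B6 ∪ B8 = {Z0, Z1, Z2, Z3, Z4, Z5, Z6, Z7, Z8}); total cost 5 + 14 = 19.
The greedy pick B7, B6, B8 costs 23; no covering selection beats 19.

19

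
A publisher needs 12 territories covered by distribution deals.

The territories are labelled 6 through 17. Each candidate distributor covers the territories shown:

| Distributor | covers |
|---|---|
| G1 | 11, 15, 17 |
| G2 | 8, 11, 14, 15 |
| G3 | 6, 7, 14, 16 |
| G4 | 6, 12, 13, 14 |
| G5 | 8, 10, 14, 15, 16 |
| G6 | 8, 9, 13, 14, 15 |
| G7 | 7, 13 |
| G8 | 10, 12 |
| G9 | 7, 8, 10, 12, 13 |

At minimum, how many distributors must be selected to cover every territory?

4

G1 and G3 and G6 and G8 together: G1 ∪ G3 ∪ G6 ∪ G8 = {6, 7, 8, 9, 10, 11, 12, 13, 14, 15, 16, 17} — every territory is covered.
Only G6 contains 9, so G6 is forced; the remaining 7 territories need at least 3 more distributors (each remaining distributor adds at most 3) — so at least 4 distributors are needed, and 4 is optimal.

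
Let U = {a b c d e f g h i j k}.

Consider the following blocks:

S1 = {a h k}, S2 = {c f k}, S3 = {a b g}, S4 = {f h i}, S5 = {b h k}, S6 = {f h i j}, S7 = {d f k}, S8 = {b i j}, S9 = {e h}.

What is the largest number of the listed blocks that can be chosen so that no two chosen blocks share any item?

S2, S8, S9 are pairwise disjoint (S2={c,f,k}; S8={b,i,j}; S9={e,h}).
Every remaining block overlaps one of these, and no 4 of the listed blocks are pairwise disjoint, so 3 is the maximum.

3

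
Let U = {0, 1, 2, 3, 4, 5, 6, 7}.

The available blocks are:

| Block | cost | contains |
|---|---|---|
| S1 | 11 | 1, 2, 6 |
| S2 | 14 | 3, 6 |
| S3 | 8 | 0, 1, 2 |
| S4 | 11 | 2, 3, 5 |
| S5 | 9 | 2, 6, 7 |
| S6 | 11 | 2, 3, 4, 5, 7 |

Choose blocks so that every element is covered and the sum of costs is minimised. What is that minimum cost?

S3, S5, S6 together cover every element (S3 ∪ S5 ∪ S6 = {0, 1, 2, 3, 4, 5, 6, 7}); total cost 8 + 9 + 11 = 28.
No covering selection has total cost below 28.

28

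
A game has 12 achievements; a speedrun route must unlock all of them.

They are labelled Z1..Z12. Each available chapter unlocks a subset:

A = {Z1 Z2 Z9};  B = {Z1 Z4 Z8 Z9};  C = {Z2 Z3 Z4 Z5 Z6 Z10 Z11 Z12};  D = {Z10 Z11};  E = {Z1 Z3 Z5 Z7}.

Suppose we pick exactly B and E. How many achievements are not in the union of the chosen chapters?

Union of B, E = {Z1, Z3, Z4, Z5, Z7, Z8, Z9}.
Not covered: Z2, Z6, Z10, Z11, Z12 — 5 achievements.

5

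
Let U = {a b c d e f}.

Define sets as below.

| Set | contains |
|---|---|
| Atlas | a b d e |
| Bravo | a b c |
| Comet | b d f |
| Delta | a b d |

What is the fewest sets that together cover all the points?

Atlas and Bravo and Comet together: Atlas ∪ Bravo ∪ Comet = {a, b, c, d, e, f} — every point is covered.
Only Bravo contains c, so Bravo is forced; the remaining 3 points need at least 2 more sets (each remaining set adds at most 2) — so at least 3 sets are needed, and 3 is optimal.

3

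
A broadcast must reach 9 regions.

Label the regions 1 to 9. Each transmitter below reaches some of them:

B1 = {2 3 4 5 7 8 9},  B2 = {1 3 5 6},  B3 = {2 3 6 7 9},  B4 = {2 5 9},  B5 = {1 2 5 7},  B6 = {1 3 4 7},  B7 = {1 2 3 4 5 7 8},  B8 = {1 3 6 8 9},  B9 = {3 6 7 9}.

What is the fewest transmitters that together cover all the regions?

B7 and B8 together: B7 ∪ B8 = {1, 2, 3, 4, 5, 6, 7, 8, 9} — every region is covered.
No single transmitter has all 9 regions (the largest, B1, has 7), so 2 is optimal.

2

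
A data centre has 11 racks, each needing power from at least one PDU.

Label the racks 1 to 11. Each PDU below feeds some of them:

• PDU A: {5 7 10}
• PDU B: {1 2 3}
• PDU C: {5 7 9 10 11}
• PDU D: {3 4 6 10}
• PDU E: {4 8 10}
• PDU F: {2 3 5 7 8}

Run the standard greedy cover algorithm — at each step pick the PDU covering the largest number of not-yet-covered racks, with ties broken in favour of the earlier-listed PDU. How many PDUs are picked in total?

Greedy: pick C (covers 5 new) → pick B (covers 3 new) → pick D (covers 2 new) → pick E (covers 1 new). Total picks: 4.

4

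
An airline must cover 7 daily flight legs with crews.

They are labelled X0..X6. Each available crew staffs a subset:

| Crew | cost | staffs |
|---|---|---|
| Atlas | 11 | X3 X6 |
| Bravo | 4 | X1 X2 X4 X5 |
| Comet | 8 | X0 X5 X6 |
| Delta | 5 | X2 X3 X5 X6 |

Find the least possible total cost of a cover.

Bravo, Comet, Delta together cover every leg (Bravo ∪ Comet ∪ Delta = {X0, X1, X2, X3, X4, X5, X6}); total cost 4 + 8 + 5 = 17.
No covering selection has total cost below 17.

17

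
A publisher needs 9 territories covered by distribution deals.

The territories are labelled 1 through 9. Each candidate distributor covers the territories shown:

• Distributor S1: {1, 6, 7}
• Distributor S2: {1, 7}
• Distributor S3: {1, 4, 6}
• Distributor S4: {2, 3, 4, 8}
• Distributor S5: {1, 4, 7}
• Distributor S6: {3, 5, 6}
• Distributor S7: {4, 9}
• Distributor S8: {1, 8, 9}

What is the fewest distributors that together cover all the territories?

S2 and S4 and S6 and S7 together: S2 ∪ S4 ∪ S6 ∪ S7 = {1, 2, 3, 4, 5, 6, 7, 8, 9} — every territory is covered.
No 3 of the 8 distributors cover everything (all 56 combinations miss at least one territory), so 4 is optimal.

4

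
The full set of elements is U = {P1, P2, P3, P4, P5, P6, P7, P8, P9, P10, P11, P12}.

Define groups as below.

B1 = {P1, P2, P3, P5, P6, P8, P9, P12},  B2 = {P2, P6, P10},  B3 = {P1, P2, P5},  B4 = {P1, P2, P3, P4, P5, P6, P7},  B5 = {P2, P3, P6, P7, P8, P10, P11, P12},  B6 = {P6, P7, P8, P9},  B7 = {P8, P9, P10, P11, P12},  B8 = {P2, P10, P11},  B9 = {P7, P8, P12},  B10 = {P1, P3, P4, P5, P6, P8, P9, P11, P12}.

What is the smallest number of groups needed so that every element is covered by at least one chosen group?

2

B4 and B7 cover everything between them: the union {P1, P2, P3, P4, P5, P6, P7, P8, P9, P10, P11, P12} is all of U.
No single group has all 12 elements (the largest, B10, has 9), so 2 is optimal.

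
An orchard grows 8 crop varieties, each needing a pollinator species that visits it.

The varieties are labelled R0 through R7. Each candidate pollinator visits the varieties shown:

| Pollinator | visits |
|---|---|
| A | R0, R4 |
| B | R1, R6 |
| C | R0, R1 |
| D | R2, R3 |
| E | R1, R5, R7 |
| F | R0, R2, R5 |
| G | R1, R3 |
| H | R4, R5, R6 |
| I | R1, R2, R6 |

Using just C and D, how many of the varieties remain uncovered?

Union of C, D = {R0, R1, R2, R3}.
Not covered: R4, R5, R6, R7 — 4 varieties.

4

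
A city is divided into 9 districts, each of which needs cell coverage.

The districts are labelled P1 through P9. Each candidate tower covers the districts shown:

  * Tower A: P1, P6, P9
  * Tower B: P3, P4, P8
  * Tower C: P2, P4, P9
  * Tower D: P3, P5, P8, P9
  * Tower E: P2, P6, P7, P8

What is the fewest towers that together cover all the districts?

4

A and C and D and E together: A ∪ C ∪ D ∪ E = {P1, P2, P3, P4, P5, P6, P7, P8, P9} — every district is covered.
No 3 of the 5 towers cover everything (all 10 combinations miss at least one district), so 4 is optimal.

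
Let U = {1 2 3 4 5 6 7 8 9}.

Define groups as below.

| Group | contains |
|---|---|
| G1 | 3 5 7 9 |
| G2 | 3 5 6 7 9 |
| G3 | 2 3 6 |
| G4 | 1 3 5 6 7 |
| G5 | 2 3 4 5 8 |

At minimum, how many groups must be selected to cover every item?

G2 and G4 and G5 together: G2 ∪ G4 ∪ G5 = {1, 2, 3, 4, 5, 6, 7, 8, 9} — every item is covered.
Only G4 contains 1, so G4 is forced; the remaining 4 items need at least 2 more groups (each remaining group adds at most 3) — so at least 3 groups are needed, and 3 is optimal.

3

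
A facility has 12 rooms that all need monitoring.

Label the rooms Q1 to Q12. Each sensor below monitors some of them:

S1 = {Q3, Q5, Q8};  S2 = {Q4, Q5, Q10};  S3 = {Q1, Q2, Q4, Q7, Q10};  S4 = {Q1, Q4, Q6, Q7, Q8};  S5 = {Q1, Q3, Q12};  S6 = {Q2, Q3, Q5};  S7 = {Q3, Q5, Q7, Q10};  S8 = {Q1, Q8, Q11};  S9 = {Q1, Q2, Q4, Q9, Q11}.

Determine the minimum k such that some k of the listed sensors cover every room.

Take {S4, S5, S7, S9}. Their union is {Q1, Q2, Q3, Q4, Q5, Q6, Q7, Q8, Q9, Q10, Q11, Q12}, which is all 12 rooms.
Only S4 contains Q6, so S4 is forced; the remaining 7 rooms need at least 3 more sensors (each remaining sensor adds at most 3) — so at least 4 sensors are needed, and 4 is optimal.

4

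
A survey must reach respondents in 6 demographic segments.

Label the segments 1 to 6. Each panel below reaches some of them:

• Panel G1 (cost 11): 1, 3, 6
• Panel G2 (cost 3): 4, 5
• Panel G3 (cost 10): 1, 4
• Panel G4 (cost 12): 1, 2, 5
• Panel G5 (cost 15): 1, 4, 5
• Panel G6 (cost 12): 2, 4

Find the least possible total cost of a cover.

G1, G2, G6 together cover every segment (G1 ∪ G2 ∪ G6 = {1, 2, 3, 4, 5, 6}); total cost 11 + 3 + 12 = 26.
No covering selection has total cost below 26.

26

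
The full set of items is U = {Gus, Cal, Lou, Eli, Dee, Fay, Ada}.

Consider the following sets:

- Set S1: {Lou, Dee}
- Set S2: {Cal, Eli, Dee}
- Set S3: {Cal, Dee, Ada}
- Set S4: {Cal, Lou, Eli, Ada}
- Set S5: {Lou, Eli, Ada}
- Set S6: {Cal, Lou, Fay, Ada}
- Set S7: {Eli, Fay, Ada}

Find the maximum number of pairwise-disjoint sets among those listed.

2

S1, S7 are pairwise disjoint (S1={Lou,Dee}; S7={Eli,Fay,Ada}).
Every remaining set overlaps one of these, and no 3 of the listed sets are pairwise disjoint, so 2 is the maximum.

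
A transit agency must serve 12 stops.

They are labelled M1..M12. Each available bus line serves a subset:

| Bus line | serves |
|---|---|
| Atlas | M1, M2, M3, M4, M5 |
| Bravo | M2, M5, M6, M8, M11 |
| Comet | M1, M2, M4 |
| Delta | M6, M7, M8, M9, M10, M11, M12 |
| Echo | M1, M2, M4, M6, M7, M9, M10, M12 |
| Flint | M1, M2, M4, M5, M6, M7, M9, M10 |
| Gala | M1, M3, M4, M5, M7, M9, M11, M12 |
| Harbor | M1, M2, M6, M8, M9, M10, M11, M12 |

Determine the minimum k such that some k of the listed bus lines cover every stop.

Take {Atlas, Delta}. Their union is {M1, M2, M3, M4, M5, M6, M7, M8, M9, M10, M11, M12}, which is all 12 stops.
No single bus line has all 12 stops (the largest, Echo, has 8), so 2 is optimal.

2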